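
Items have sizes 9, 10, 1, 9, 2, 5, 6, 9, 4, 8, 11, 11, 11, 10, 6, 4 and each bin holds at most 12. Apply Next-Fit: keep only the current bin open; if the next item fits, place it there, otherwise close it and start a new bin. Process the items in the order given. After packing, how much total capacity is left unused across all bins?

16

Put 9 in bin 1; 3 remain.
Put 10 in bin 2; 2 remain.
Put 1 in bin 2; 1 remain.
Put 9 in bin 3; 3 remain.
Put 2 in bin 3; 1 remain.
Put 5 in bin 4; 7 remain.
Put 6 in bin 4; 1 remain.
Put 9 in bin 5; 3 remain.
Put 4 in bin 6; 8 remain.
Put 8 in bin 6; 0 remain.
Put 11 in bin 7; 1 remain.
Put 11 in bin 8; 1 remain.
Put 11 in bin 9; 1 remain.
Put 10 in bin 10; 2 remain.
Put 6 in bin 11; 6 remain.
Put 4 in bin 11; 2 remain.
11 bins × 12 = 132; used 116; unused 16.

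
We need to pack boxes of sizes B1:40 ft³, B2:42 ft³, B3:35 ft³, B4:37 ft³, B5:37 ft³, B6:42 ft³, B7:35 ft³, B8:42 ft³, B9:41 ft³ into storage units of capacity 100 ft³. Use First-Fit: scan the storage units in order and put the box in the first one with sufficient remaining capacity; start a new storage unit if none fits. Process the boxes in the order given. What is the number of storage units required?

Put B1 (40 ft³) in storage unit 1; 60 ft³ remain.
Put B2 (42 ft³) in storage unit 1; 18 ft³ remain.
Put B3 (35 ft³) in storage unit 2; 65 ft³ remain.
Put B4 (37 ft³) in storage unit 2; 28 ft³ remain.
Put B5 (37 ft³) in storage unit 3; 63 ft³ remain.
Put B6 (42 ft³) in storage unit 3; 21 ft³ remain.
Put B7 (35 ft³) in storage unit 4; 65 ft³ remain.
Put B8 (42 ft³) in storage unit 4; 23 ft³ remain.
Put B9 (41 ft³) in storage unit 5; 59 ft³ remain.

5 storage units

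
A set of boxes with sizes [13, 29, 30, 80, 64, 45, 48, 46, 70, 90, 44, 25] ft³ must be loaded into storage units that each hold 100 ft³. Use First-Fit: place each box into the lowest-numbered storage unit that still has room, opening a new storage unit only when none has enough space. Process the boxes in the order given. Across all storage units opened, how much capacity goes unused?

116

13 ft³ → storage unit 1 (remaining 87 ft³)
29 ft³ → storage unit 1 (remaining 58 ft³)
30 ft³ → storage unit 1 (remaining 28 ft³)
80 ft³ → storage unit 2 (remaining 20 ft³)
64 ft³ → storage unit 3 (remaining 36 ft³)
45 ft³ → storage unit 4 (remaining 55 ft³)
48 ft³ → storage unit 4 (remaining 7 ft³)
46 ft³ → storage unit 5 (remaining 54 ft³)
70 ft³ → storage unit 6 (remaining 30 ft³)
90 ft³ → storage unit 7 (remaining 10 ft³)
44 ft³ → storage unit 5 (remaining 10 ft³)
25 ft³ → storage unit 1 (remaining 3 ft³)
7 storage units × 100 ft³ = 700 ft³; used 584 ft³; unused 116 ft³.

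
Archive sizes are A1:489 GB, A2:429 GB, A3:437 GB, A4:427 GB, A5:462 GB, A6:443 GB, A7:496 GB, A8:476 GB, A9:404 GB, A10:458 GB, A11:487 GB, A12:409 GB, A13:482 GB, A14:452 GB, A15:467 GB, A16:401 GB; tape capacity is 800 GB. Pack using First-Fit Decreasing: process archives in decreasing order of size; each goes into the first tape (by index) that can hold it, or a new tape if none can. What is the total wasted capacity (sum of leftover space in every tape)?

Sorted descending: 496, 489, 487, 482, 476, 467, 462, 458, 452, 443, 437, 429, 427, 409, 404, 401.
496 GB → tape 1 (remaining 304 GB)
489 GB → tape 2 (remaining 311 GB)
487 GB → tape 3 (remaining 313 GB)
482 GB → tape 4 (remaining 318 GB)
476 GB → tape 5 (remaining 324 GB)
467 GB → tape 6 (remaining 333 GB)
462 GB → tape 7 (remaining 338 GB)
458 GB → tape 8 (remaining 342 GB)
452 GB → tape 9 (remaining 348 GB)
443 GB → tape 10 (remaining 357 GB)
437 GB → tape 11 (remaining 363 GB)
429 GB → tape 12 (remaining 371 GB)
427 GB → tape 13 (remaining 373 GB)
409 GB → tape 14 (remaining 391 GB)
404 GB → tape 15 (remaining 396 GB)
401 GB → tape 16 (remaining 399 GB)
16 tapes × 800 GB = 12800 GB; used 7219 GB; unused 5581 GB.

5581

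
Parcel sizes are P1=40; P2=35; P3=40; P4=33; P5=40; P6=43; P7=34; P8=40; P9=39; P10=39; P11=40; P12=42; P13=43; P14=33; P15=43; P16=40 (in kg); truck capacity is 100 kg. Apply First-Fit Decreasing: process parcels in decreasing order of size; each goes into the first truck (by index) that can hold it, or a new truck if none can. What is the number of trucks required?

8

Sorted descending: 43, 43, 43, 42, 40, 40, 40, 40, 40, 40, 39, 39, 35, 34, 33, 33.
truck 1: place 43 kg, 57 kg left
truck 1: place 43 kg, 14 kg left
truck 2: place 43 kg, 57 kg left
truck 2: place 42 kg, 15 kg left
truck 3: place 40 kg, 60 kg left
truck 3: place 40 kg, 20 kg left
truck 4: place 40 kg, 60 kg left
truck 4: place 40 kg, 20 kg left
truck 5: place 40 kg, 60 kg left
truck 5: place 40 kg, 20 kg left
truck 6: place 39 kg, 61 kg left
truck 6: place 39 kg, 22 kg left
truck 7: place 35 kg, 65 kg left
truck 7: place 34 kg, 31 kg left
truck 8: place 33 kg, 67 kg left
truck 8: place 33 kg, 34 kg left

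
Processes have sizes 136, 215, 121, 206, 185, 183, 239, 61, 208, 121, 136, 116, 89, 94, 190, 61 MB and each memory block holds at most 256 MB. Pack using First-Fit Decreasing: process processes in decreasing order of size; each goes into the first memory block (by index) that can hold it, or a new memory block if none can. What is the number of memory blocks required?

Sorted descending: 239, 215, 208, 206, 190, 185, 183, 136, 136, 121, 121, 116, 94, 89, 61, 61.
memory block 1: place 239 MB, 17 MB left
memory block 2: place 215 MB, 41 MB left
memory block 3: place 208 MB, 48 MB left
memory block 4: place 206 MB, 50 MB left
memory block 5: place 190 MB, 66 MB left
memory block 6: place 185 MB, 71 MB left
memory block 7: place 183 MB, 73 MB left
memory block 8: place 136 MB, 120 MB left
memory block 9: place 136 MB, 120 MB left
memory block 10: place 121 MB, 135 MB left
memory block 10: place 121 MB, 14 MB left
memory block 8: place 116 MB, 4 MB left
memory block 9: place 94 MB, 26 MB left
memory block 11: place 89 MB, 167 MB left
memory block 5: place 61 MB, 5 MB left
memory block 6: place 61 MB, 10 MB left

11 memory blocks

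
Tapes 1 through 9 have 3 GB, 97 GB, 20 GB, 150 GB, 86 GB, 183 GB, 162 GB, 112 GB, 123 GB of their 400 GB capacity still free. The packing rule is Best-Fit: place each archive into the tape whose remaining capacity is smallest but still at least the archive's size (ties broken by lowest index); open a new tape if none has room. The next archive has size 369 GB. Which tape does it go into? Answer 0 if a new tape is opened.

0

No tape has ≥ 369 GB free, so a new tape is opened.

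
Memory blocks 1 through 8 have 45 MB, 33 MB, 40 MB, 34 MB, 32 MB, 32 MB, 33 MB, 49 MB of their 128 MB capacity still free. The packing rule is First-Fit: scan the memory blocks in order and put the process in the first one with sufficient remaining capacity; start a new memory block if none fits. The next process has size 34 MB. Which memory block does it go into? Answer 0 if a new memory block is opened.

Memory blocks with room: memory block 1 (45 MB), memory block 3 (40 MB), memory block 4 (34 MB), memory block 8 (49 MB).
The first with room is memory block 1.

1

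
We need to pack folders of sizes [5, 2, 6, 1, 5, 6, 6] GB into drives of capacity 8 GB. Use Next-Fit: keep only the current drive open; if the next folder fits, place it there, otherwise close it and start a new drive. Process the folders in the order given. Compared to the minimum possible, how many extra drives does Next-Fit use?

0

Next-Fit: [5,2] [6,1] [5] [6] [6] → 5 drives.
5 folders exceed 4 GB (half the capacity), and no two of those can share a drive, so at least 5 drives are needed.
So 5 is already optimal.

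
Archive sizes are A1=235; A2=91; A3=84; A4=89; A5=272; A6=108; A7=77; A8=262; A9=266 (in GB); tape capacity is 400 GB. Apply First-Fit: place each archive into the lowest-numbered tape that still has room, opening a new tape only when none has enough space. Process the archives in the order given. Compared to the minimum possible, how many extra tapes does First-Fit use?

First-Fit: [235,91] [84,89,108,77] [272] [262] [266] → 5 tapes.
Total size 1484 GB; any packing needs at least ⌈1484/400⌉ = 4 tapes.
An optimal packing achieves that bound: [272,108] [266,91] [262,89] [235,84,77] → 4 tapes.
Excess: 5 − 4 = 1.

1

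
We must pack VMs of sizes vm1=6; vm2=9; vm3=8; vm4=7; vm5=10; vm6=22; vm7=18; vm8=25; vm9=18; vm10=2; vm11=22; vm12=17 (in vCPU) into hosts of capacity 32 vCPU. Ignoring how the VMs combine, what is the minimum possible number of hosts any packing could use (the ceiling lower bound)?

6 hosts

Total size = 6 + 9 + 8 + 7 + 10 + 22 + 18 + 25 + 18 + 2 + 22 + 17 = 164 vCPU.
⌈164 / 32⌉ = 6.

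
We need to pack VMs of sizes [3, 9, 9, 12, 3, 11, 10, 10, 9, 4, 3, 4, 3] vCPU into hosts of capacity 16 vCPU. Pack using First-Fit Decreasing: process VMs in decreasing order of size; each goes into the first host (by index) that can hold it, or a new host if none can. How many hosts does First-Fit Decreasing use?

7

Sorted descending: 12, 11, 10, 10, 9, 9, 9, 4, 4, 3, 3, 3, 3.
Put 12 vCPU in host 1; 4 vCPU remain.
Put 11 vCPU in host 2; 5 vCPU remain.
Put 10 vCPU in host 3; 6 vCPU remain.
Put 10 vCPU in host 4; 6 vCPU remain.
Put 9 vCPU in host 5; 7 vCPU remain.
Put 9 vCPU in host 6; 7 vCPU remain.
Put 9 vCPU in host 7; 7 vCPU remain.
Put 4 vCPU in host 1; 0 vCPU remain.
Put 4 vCPU in host 2; 1 vCPU remain.
Put 3 vCPU in host 3; 3 vCPU remain.
Put 3 vCPU in host 3; 0 vCPU remain.
Put 3 vCPU in host 4; 3 vCPU remain.
Put 3 vCPU in host 4; 0 vCPU remain.
Final hosts: [12,4] [11,4] [10,3,3] [10,3,3] [9] [9] [9].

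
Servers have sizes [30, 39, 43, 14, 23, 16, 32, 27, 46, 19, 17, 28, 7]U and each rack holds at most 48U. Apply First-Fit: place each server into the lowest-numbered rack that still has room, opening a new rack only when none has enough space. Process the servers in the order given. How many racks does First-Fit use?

8 racks

30U → rack 1 (remaining 18U)
39U → rack 2 (remaining 9U)
43U → rack 3 (remaining 5U)
14U → rack 1 (remaining 4U)
23U → rack 4 (remaining 25U)
16U → rack 4 (remaining 9U)
32U → rack 5 (remaining 16U)
27U → rack 6 (remaining 21U)
46U → rack 7 (remaining 2U)
19U → rack 6 (remaining 2U)
17U → rack 8 (remaining 31U)
28U → rack 8 (remaining 3U)
7U → rack 2 (remaining 2U)
Final racks: [30,14] [39,7] [43] [23,16] [32] [27,19] [46] [17,28].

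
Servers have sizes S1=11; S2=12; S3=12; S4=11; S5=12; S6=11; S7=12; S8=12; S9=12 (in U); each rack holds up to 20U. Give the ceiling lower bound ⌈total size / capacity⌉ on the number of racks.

6 racks

Total size = 11 + 12 + 12 + 11 + 12 + 11 + 12 + 12 + 12 = 105U.
⌈105 / 20⌉ = 6.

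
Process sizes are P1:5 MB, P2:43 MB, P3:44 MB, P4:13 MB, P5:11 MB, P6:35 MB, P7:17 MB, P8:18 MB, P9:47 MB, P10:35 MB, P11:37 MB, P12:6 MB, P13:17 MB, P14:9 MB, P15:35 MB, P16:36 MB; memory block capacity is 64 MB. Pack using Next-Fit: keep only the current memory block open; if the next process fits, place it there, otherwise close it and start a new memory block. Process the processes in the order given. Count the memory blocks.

9

P1 (5 MB) → memory block 1 (remaining 59 MB)
P2 (43 MB) → memory block 1 (remaining 16 MB)
P3 (44 MB) → memory block 2 (remaining 20 MB)
P4 (13 MB) → memory block 2 (remaining 7 MB)
P5 (11 MB) → memory block 3 (remaining 53 MB)
P6 (35 MB) → memory block 3 (remaining 18 MB)
P7 (17 MB) → memory block 3 (remaining 1 MB)
P8 (18 MB) → memory block 4 (remaining 46 MB)
P9 (47 MB) → memory block 5 (remaining 17 MB)
P10 (35 MB) → memory block 6 (remaining 29 MB)
P11 (37 MB) → memory block 7 (remaining 27 MB)
P12 (6 MB) → memory block 7 (remaining 21 MB)
P13 (17 MB) → memory block 7 (remaining 4 MB)
P14 (9 MB) → memory block 8 (remaining 55 MB)
P15 (35 MB) → memory block 8 (remaining 20 MB)
P16 (36 MB) → memory block 9 (remaining 28 MB)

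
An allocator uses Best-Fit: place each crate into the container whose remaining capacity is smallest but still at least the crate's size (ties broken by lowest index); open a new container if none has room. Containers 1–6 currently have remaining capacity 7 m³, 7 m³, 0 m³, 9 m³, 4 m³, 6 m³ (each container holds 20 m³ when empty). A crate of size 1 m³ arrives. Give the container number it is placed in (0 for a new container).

Containers with room: container 1 (7 m³), container 2 (7 m³), container 4 (9 m³), container 5 (4 m³), container 6 (6 m³).
Tightest fit is container 5 with 4 m³ free.

5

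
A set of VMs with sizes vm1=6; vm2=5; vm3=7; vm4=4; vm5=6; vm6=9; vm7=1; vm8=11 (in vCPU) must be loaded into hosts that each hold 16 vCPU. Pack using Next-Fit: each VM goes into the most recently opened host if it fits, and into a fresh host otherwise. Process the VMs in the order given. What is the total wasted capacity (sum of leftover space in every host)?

15

host 1: place vm1 (6 vCPU), 10 vCPU left
host 1: place vm2 (5 vCPU), 5 vCPU left
host 2: place vm3 (7 vCPU), 9 vCPU left
host 2: place vm4 (4 vCPU), 5 vCPU left
host 3: place vm5 (6 vCPU), 10 vCPU left
host 3: place vm6 (9 vCPU), 1 vCPU left
host 3: place vm7 (1 vCPU), 0 vCPU left
host 4: place vm8 (11 vCPU), 5 vCPU left
4 hosts × 16 vCPU = 64 vCPU; used 49 vCPU; unused 15 vCPU.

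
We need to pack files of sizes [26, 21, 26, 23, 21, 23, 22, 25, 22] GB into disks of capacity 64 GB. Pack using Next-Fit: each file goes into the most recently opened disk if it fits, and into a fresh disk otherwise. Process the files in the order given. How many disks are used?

26 GB → disk 1 (remaining 38 GB)
21 GB → disk 1 (remaining 17 GB)
26 GB → disk 2 (remaining 38 GB)
23 GB → disk 2 (remaining 15 GB)
21 GB → disk 3 (remaining 43 GB)
23 GB → disk 3 (remaining 20 GB)
22 GB → disk 4 (remaining 42 GB)
25 GB → disk 4 (remaining 17 GB)
22 GB → disk 5 (remaining 42 GB)
Final disks: [26,21] [26,23] [21,23] [22,25] [22].

5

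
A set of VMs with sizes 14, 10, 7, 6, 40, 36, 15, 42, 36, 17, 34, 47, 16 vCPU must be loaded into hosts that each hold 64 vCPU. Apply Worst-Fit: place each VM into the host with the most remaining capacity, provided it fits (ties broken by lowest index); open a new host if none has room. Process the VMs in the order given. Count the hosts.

Put 14 vCPU in host 1; 50 vCPU remain.
Put 10 vCPU in host 1; 40 vCPU remain.
Put 7 vCPU in host 1; 33 vCPU remain.
Put 6 vCPU in host 1; 27 vCPU remain.
Put 40 vCPU in host 2; 24 vCPU remain.
Put 36 vCPU in host 3; 28 vCPU remain.
Put 15 vCPU in host 3; 13 vCPU remain.
Put 42 vCPU in host 4; 22 vCPU remain.
Put 36 vCPU in host 5; 28 vCPU remain.
Put 17 vCPU in host 5; 11 vCPU remain.
Put 34 vCPU in host 6; 30 vCPU remain.
Put 47 vCPU in host 7; 17 vCPU remain.
Put 16 vCPU in host 6; 14 vCPU remain.

7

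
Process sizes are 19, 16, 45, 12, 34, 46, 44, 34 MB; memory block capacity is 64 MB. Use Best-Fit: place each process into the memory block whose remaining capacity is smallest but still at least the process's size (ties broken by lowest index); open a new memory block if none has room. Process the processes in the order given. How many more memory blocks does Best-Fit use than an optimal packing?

1

Best-Fit: [19,16] [45,12] [34] [46] [44] [34] → 6 memory blocks.
5 processes exceed 32 MB (half the capacity), and no two of those can share a memory block, so at least 5 memory blocks are needed.
An optimal packing achieves that bound: [46,16] [45,19] [44,12] [34] [34] → 5 memory blocks.
Excess: 6 − 5 = 1.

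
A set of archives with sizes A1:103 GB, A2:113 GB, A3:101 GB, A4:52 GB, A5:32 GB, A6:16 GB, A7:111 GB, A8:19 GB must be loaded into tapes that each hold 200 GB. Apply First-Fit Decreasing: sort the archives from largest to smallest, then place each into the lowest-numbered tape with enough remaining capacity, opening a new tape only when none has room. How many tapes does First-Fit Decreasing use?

Sorted descending: 113, 111, 103, 101, 52, 32, 19, 16.
113 GB → tape 1 (remaining 87 GB)
111 GB → tape 2 (remaining 89 GB)
103 GB → tape 3 (remaining 97 GB)
101 GB → tape 4 (remaining 99 GB)
52 GB → tape 1 (remaining 35 GB)
32 GB → tape 1 (remaining 3 GB)
19 GB → tape 2 (remaining 70 GB)
16 GB → tape 2 (remaining 54 GB)

4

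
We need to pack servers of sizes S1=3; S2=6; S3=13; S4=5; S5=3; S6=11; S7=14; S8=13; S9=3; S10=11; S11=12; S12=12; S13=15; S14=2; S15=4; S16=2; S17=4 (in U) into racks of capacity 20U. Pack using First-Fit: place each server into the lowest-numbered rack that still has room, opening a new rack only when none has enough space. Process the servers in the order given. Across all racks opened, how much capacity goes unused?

47

S1 (3U) → rack 1 (remaining 17U)
S2 (6U) → rack 1 (remaining 11U)
S3 (13U) → rack 2 (remaining 7U)
S4 (5U) → rack 1 (remaining 6U)
S5 (3U) → rack 1 (remaining 3U)
S6 (11U) → rack 3 (remaining 9U)
S7 (14U) → rack 4 (remaining 6U)
S8 (13U) → rack 5 (remaining 7U)
S9 (3U) → rack 1 (remaining 0U)
S10 (11U) → rack 6 (remaining 9U)
S11 (12U) → rack 7 (remaining 8U)
S12 (12U) → rack 8 (remaining 8U)
S13 (15U) → rack 9 (remaining 5U)
S14 (2U) → rack 2 (remaining 5U)
S15 (4U) → rack 2 (remaining 1U)
S16 (2U) → rack 3 (remaining 7U)
S17 (4U) → rack 3 (remaining 3U)
9 racks × 20U = 180U; used 133U; unused 47U.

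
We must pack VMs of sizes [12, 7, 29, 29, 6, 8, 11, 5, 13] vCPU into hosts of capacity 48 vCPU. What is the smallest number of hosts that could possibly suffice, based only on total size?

Total size = 12 + 7 + 29 + 29 + 6 + 8 + 11 + 5 + 13 = 120 vCPU.
⌈120 / 48⌉ = 3.

3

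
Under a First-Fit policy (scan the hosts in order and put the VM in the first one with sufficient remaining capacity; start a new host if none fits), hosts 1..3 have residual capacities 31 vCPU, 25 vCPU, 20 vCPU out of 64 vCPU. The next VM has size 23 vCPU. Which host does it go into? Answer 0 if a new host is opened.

1

Hosts with room: host 1 (31 vCPU), host 2 (25 vCPU).
The first with room is host 1.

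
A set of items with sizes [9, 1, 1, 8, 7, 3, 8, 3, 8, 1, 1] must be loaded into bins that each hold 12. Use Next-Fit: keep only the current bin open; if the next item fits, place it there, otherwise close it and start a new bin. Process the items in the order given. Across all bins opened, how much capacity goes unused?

10

9 → bin 1 (remaining 3)
1 → bin 1 (remaining 2)
1 → bin 1 (remaining 1)
8 → bin 2 (remaining 4)
7 → bin 3 (remaining 5)
3 → bin 3 (remaining 2)
8 → bin 4 (remaining 4)
3 → bin 4 (remaining 1)
8 → bin 5 (remaining 4)
1 → bin 5 (remaining 3)
1 → bin 5 (remaining 2)
5 bins × 12 = 60; used 50; unused 10.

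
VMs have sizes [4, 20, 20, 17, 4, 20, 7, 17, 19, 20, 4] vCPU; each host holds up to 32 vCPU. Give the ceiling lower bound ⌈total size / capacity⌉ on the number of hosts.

Total size = 4 + 20 + 20 + 17 + 4 + 20 + 7 + 17 + 19 + 20 + 4 = 152 vCPU.
⌈152 / 32⌉ = 5.

5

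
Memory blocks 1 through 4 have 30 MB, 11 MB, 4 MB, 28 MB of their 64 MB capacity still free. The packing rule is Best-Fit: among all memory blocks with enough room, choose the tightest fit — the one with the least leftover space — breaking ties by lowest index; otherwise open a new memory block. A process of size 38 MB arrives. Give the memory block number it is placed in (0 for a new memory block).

0

No memory block has ≥ 38 MB free, so a new memory block is opened.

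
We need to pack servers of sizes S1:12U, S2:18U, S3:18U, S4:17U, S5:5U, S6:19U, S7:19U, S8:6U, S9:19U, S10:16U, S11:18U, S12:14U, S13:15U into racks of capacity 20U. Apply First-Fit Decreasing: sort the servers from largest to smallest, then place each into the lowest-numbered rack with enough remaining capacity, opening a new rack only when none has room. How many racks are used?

11

Sorted descending: 19, 19, 19, 18, 18, 18, 17, 16, 15, 14, 12, 6, 5.
rack 1: place 19U, 1U left
rack 2: place 19U, 1U left
rack 3: place 19U, 1U left
rack 4: place 18U, 2U left
rack 5: place 18U, 2U left
rack 6: place 18U, 2U left
rack 7: place 17U, 3U left
rack 8: place 16U, 4U left
rack 9: place 15U, 5U left
rack 10: place 14U, 6U left
rack 11: place 12U, 8U left
rack 10: place 6U, 0U left
rack 9: place 5U, 0U left
Final racks: [19] [19] [19] [18] [18] [18] [17] [16] [15,5] [14,6] [12].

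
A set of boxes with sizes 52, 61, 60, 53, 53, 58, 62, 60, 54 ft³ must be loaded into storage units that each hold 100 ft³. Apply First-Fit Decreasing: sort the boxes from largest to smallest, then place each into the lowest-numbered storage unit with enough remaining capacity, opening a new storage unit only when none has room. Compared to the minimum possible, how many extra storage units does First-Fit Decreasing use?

0

First-Fit Decreasing: [62] [61] [60] [60] [58] [54] [53] [53] [52] → 9 storage units.
9 boxes exceed 50 ft³ (half the capacity), and no two of those can share a storage unit, so at least 9 storage units are needed.
So 9 is already optimal.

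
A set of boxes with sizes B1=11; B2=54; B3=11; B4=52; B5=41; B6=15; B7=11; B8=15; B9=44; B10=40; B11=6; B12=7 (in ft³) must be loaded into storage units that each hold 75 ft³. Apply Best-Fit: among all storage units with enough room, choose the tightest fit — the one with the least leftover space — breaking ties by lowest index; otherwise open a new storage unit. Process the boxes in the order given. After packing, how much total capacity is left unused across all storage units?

68

B1 (11 ft³) → storage unit 1 (remaining 64 ft³)
B2 (54 ft³) → storage unit 1 (remaining 10 ft³)
B3 (11 ft³) → storage unit 2 (remaining 64 ft³)
B4 (52 ft³) → storage unit 2 (remaining 12 ft³)
B5 (41 ft³) → storage unit 3 (remaining 34 ft³)
B6 (15 ft³) → storage unit 3 (remaining 19 ft³)
B7 (11 ft³) → storage unit 2 (remaining 1 ft³)
B8 (15 ft³) → storage unit 3 (remaining 4 ft³)
B9 (44 ft³) → storage unit 4 (remaining 31 ft³)
B10 (40 ft³) → storage unit 5 (remaining 35 ft³)
B11 (6 ft³) → storage unit 1 (remaining 4 ft³)
B12 (7 ft³) → storage unit 4 (remaining 24 ft³)
5 storage units × 75 ft³ = 375 ft³; used 307 ft³; unused 68 ft³.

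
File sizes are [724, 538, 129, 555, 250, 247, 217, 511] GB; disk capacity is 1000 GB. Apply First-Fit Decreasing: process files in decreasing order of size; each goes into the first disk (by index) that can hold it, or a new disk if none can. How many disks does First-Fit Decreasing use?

Sorted descending: 724, 555, 538, 511, 250, 247, 217, 129.
724 GB → disk 1 (remaining 276 GB)
555 GB → disk 2 (remaining 445 GB)
538 GB → disk 3 (remaining 462 GB)
511 GB → disk 4 (remaining 489 GB)
250 GB → disk 1 (remaining 26 GB)
247 GB → disk 2 (remaining 198 GB)
217 GB → disk 3 (remaining 245 GB)
129 GB → disk 2 (remaining 69 GB)
Final disks: [724,250] [555,247,129] [538,217] [511].

4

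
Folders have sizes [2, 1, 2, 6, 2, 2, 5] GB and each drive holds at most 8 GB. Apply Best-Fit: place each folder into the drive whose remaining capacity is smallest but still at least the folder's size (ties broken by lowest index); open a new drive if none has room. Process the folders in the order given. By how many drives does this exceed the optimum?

0

Best-Fit: [2,1,2,2] [6,2] [5] → 3 drives.
Total size 20 GB; any packing needs at least ⌈20/8⌉ = 3 drives.
So 3 is already optimal.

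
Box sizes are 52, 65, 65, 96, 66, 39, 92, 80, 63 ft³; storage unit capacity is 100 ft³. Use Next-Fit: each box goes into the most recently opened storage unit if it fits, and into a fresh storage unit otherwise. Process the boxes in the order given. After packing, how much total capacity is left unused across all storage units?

282

52 ft³ → storage unit 1 (remaining 48 ft³)
65 ft³ → storage unit 2 (remaining 35 ft³)
65 ft³ → storage unit 3 (remaining 35 ft³)
96 ft³ → storage unit 4 (remaining 4 ft³)
66 ft³ → storage unit 5 (remaining 34 ft³)
39 ft³ → storage unit 6 (remaining 61 ft³)
92 ft³ → storage unit 7 (remaining 8 ft³)
80 ft³ → storage unit 8 (remaining 20 ft³)
63 ft³ → storage unit 9 (remaining 37 ft³)
9 storage units × 100 ft³ = 900 ft³; used 618 ft³; unused 282 ft³.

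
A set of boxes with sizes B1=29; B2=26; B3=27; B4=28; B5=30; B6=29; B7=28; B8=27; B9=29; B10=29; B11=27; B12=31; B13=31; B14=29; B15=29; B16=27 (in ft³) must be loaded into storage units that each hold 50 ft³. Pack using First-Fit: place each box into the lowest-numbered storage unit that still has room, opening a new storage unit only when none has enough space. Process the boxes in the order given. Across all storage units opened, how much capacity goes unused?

B1 (29 ft³) → storage unit 1 (remaining 21 ft³)
B2 (26 ft³) → storage unit 2 (remaining 24 ft³)
B3 (27 ft³) → storage unit 3 (remaining 23 ft³)
B4 (28 ft³) → storage unit 4 (remaining 22 ft³)
B5 (30 ft³) → storage unit 5 (remaining 20 ft³)
B6 (29 ft³) → storage unit 6 (remaining 21 ft³)
B7 (28 ft³) → storage unit 7 (remaining 22 ft³)
B8 (27 ft³) → storage unit 8 (remaining 23 ft³)
B9 (29 ft³) → storage unit 9 (remaining 21 ft³)
B10 (29 ft³) → storage unit 10 (remaining 21 ft³)
B11 (27 ft³) → storage unit 11 (remaining 23 ft³)
B12 (31 ft³) → storage unit 12 (remaining 19 ft³)
B13 (31 ft³) → storage unit 13 (remaining 19 ft³)
B14 (29 ft³) → storage unit 14 (remaining 21 ft³)
B15 (29 ft³) → storage unit 15 (remaining 21 ft³)
B16 (27 ft³) → storage unit 16 (remaining 23 ft³)
16 storage units × 50 ft³ = 800 ft³; used 456 ft³; unused 344 ft³.

344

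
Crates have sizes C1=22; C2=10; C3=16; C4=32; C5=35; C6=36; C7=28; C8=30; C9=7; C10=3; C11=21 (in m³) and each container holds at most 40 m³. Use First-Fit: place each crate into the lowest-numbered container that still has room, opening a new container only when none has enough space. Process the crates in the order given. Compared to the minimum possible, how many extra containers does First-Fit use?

0

First-Fit: [22,10,7] [16,3,21] [32] [35] [36] [28] [30] → 7 containers.
7 crates exceed 20 m³ (half the capacity), and no two of those can share a container, so at least 7 containers are needed.
So 7 is already optimal.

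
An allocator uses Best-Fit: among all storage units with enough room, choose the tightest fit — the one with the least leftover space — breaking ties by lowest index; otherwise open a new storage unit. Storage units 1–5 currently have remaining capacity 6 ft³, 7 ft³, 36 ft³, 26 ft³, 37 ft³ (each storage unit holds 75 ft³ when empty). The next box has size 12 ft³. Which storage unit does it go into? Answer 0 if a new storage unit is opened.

Storage units with room: storage unit 3 (36 ft³), storage unit 4 (26 ft³), storage unit 5 (37 ft³).
Tightest fit is storage unit 4 with 26 ft³ free.

4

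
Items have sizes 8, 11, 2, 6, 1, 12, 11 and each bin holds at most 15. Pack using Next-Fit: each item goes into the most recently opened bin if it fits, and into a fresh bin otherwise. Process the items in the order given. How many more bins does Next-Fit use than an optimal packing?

1

Next-Fit: [8] [11,2] [6,1] [12] [11] → 5 bins.
Total size 51; any packing needs at least ⌈51/15⌉ = 4 bins.
An optimal packing achieves that bound: [12,2,1] [11] [11] [8,6] → 4 bins.
Excess: 5 − 4 = 1.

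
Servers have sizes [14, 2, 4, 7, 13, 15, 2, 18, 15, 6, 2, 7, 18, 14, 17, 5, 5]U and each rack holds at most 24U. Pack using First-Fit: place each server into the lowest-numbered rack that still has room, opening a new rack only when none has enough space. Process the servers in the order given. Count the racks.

14U → rack 1 (remaining 10U)
2U → rack 1 (remaining 8U)
4U → rack 1 (remaining 4U)
7U → rack 2 (remaining 17U)
13U → rack 2 (remaining 4U)
15U → rack 3 (remaining 9U)
2U → rack 1 (remaining 2U)
18U → rack 4 (remaining 6U)
15U → rack 5 (remaining 9U)
6U → rack 3 (remaining 3U)
2U → rack 1 (remaining 0U)
7U → rack 5 (remaining 2U)
18U → rack 6 (remaining 6U)
14U → rack 7 (remaining 10U)
17U → rack 8 (remaining 7U)
5U → rack 4 (remaining 1U)
5U → rack 6 (remaining 1U)

8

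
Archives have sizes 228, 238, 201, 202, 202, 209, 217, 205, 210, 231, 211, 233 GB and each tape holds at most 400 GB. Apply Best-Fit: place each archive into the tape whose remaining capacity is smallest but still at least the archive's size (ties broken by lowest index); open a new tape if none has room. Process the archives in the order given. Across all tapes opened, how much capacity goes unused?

2213

Put 228 GB in tape 1; 172 GB remain.
Put 238 GB in tape 2; 162 GB remain.
Put 201 GB in tape 3; 199 GB remain.
Put 202 GB in tape 4; 198 GB remain.
Put 202 GB in tape 5; 198 GB remain.
Put 209 GB in tape 6; 191 GB remain.
Put 217 GB in tape 7; 183 GB remain.
Put 205 GB in tape 8; 195 GB remain.
Put 210 GB in tape 9; 190 GB remain.
Put 231 GB in tape 10; 169 GB remain.
Put 211 GB in tape 11; 189 GB remain.
Put 233 GB in tape 12; 167 GB remain.
12 tapes × 400 GB = 4800 GB; used 2587 GB; unused 2213 GB.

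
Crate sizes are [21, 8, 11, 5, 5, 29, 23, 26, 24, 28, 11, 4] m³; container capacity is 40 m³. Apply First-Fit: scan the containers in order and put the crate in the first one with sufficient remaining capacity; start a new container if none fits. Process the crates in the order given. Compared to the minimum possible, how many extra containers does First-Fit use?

First-Fit: [21,8,11] [5,5,29] [23,11,4] [26] [24] [28] → 6 containers.
6 crates exceed 20 m³ (half the capacity), and no two of those can share a container, so at least 6 containers are needed.
So 6 is already optimal.

0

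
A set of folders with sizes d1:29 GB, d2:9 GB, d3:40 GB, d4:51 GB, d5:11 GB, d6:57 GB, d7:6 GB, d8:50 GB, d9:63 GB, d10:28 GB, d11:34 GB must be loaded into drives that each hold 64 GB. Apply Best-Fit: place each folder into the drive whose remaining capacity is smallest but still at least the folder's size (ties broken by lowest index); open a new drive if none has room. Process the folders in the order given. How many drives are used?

drive 1: place d1 (29 GB), 35 GB left
drive 1: place d2 (9 GB), 26 GB left
drive 2: place d3 (40 GB), 24 GB left
drive 3: place d4 (51 GB), 13 GB left
drive 3: place d5 (11 GB), 2 GB left
drive 4: place d6 (57 GB), 7 GB left
drive 4: place d7 (6 GB), 1 GB left
drive 5: place d8 (50 GB), 14 GB left
drive 6: place d9 (63 GB), 1 GB left
drive 7: place d10 (28 GB), 36 GB left
drive 7: place d11 (34 GB), 2 GB left

7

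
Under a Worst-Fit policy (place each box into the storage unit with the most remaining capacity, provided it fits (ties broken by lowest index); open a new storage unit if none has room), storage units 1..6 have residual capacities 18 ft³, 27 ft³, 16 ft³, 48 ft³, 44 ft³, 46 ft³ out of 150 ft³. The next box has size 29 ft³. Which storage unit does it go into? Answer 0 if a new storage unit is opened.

4

Storage units with room: storage unit 4 (48 ft³), storage unit 5 (44 ft³), storage unit 6 (46 ft³).
Most room is storage unit 4 with 48 ft³ free.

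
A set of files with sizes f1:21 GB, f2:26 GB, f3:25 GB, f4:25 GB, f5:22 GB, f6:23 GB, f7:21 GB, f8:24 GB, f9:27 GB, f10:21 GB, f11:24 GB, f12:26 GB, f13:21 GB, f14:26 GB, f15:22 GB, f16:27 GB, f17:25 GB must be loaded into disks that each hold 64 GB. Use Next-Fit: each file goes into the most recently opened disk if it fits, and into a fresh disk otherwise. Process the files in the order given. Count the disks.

f1 (21 GB) → disk 1 (remaining 43 GB)
f2 (26 GB) → disk 1 (remaining 17 GB)
f3 (25 GB) → disk 2 (remaining 39 GB)
f4 (25 GB) → disk 2 (remaining 14 GB)
f5 (22 GB) → disk 3 (remaining 42 GB)
f6 (23 GB) → disk 3 (remaining 19 GB)
f7 (21 GB) → disk 4 (remaining 43 GB)
f8 (24 GB) → disk 4 (remaining 19 GB)
f9 (27 GB) → disk 5 (remaining 37 GB)
f10 (21 GB) → disk 5 (remaining 16 GB)
f11 (24 GB) → disk 6 (remaining 40 GB)
f12 (26 GB) → disk 6 (remaining 14 GB)
f13 (21 GB) → disk 7 (remaining 43 GB)
f14 (26 GB) → disk 7 (remaining 17 GB)
f15 (22 GB) → disk 8 (remaining 42 GB)
f16 (27 GB) → disk 8 (remaining 15 GB)
f17 (25 GB) → disk 9 (remaining 39 GB)

9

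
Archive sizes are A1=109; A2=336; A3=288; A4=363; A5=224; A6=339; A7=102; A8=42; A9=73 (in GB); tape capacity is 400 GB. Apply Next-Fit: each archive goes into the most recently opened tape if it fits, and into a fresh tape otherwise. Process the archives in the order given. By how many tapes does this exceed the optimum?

Next-Fit: [109] [336] [288] [363] [224] [339] [102,42,73] → 7 tapes.
Total size 1876 GB; any packing needs at least ⌈1876/400⌉ = 5 tapes.
An optimal packing achieves that bound: [363] [339,42] [336] [288,109] [224,102,73] → 5 tapes.
Excess: 7 − 5 = 2.

2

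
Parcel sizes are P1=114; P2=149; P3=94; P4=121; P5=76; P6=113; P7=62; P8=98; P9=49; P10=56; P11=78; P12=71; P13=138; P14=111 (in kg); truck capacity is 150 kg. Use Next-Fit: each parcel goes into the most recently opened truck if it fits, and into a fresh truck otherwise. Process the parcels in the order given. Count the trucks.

12

truck 1: place P1 (114 kg), 36 kg left
truck 2: place P2 (149 kg), 1 kg left
truck 3: place P3 (94 kg), 56 kg left
truck 4: place P4 (121 kg), 29 kg left
truck 5: place P5 (76 kg), 74 kg left
truck 6: place P6 (113 kg), 37 kg left
truck 7: place P7 (62 kg), 88 kg left
truck 8: place P8 (98 kg), 52 kg left
truck 8: place P9 (49 kg), 3 kg left
truck 9: place P10 (56 kg), 94 kg left
truck 9: place P11 (78 kg), 16 kg left
truck 10: place P12 (71 kg), 79 kg left
truck 11: place P13 (138 kg), 12 kg left
truck 12: place P14 (111 kg), 39 kg left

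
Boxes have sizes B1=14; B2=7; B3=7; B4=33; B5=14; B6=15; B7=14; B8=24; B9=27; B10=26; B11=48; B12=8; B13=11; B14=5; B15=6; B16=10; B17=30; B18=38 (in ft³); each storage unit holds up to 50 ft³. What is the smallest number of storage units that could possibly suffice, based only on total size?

Total size = 14 + 7 + 7 + 33 + 14 + 15 + 14 + 24 + 27 + 26 + 48 + 8 + 11 + 5 + 6 + 10 + 30 + 38 = 337 ft³.
⌈337 / 50⌉ = 7.

7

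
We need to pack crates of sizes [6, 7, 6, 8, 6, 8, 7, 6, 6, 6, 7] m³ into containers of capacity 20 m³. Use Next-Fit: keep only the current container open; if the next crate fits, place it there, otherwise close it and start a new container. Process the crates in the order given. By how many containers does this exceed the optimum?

1

Next-Fit: [6,7,6] [8,6] [8,7] [6,6,6] [7] → 5 containers.
Total size 73 m³; any packing needs at least ⌈73/20⌉ = 4 containers.
An optimal packing achieves that bound: [8,8] [7,7,6] [7,6,6] [6,6,6] → 4 containers.
Excess: 5 − 4 = 1.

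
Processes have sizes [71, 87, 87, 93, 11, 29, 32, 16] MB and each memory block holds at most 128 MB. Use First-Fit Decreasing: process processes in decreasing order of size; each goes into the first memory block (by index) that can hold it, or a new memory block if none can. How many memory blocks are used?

4

Sorted descending: 93, 87, 87, 71, 32, 29, 16, 11.
Put 93 MB in memory block 1; 35 MB remain.
Put 87 MB in memory block 2; 41 MB remain.
Put 87 MB in memory block 3; 41 MB remain.
Put 71 MB in memory block 4; 57 MB remain.
Put 32 MB in memory block 1; 3 MB remain.
Put 29 MB in memory block 2; 12 MB remain.
Put 16 MB in memory block 3; 25 MB remain.
Put 11 MB in memory block 2; 1 MB remain.
Final memory blocks: [93,32] [87,29,11] [87,16] [71].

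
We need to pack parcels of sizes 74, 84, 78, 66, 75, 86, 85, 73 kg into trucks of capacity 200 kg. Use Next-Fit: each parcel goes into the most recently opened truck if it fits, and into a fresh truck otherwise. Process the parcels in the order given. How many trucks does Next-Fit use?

4 trucks

74 kg → truck 1 (remaining 126 kg)
84 kg → truck 1 (remaining 42 kg)
78 kg → truck 2 (remaining 122 kg)
66 kg → truck 2 (remaining 56 kg)
75 kg → truck 3 (remaining 125 kg)
86 kg → truck 3 (remaining 39 kg)
85 kg → truck 4 (remaining 115 kg)
73 kg → truck 4 (remaining 42 kg)
Final trucks: [74,84] [78,66] [75,86] [85,73].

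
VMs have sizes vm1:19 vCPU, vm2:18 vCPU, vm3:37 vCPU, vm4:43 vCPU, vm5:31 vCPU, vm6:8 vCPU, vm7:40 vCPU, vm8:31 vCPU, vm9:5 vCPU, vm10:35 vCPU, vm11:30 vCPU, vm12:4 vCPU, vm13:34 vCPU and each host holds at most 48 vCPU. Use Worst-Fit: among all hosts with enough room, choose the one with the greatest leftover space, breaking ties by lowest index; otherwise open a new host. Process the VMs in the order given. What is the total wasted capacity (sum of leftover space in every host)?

97

host 1: place vm1 (19 vCPU), 29 vCPU left
host 1: place vm2 (18 vCPU), 11 vCPU left
host 2: place vm3 (37 vCPU), 11 vCPU left
host 3: place vm4 (43 vCPU), 5 vCPU left
host 4: place vm5 (31 vCPU), 17 vCPU left
host 4: place vm6 (8 vCPU), 9 vCPU left
host 5: place vm7 (40 vCPU), 8 vCPU left
host 6: place vm8 (31 vCPU), 17 vCPU left
host 6: place vm9 (5 vCPU), 12 vCPU left
host 7: place vm10 (35 vCPU), 13 vCPU left
host 8: place vm11 (30 vCPU), 18 vCPU left
host 8: place vm12 (4 vCPU), 14 vCPU left
host 9: place vm13 (34 vCPU), 14 vCPU left
9 hosts × 48 vCPU = 432 vCPU; used 335 vCPU; unused 97 vCPU.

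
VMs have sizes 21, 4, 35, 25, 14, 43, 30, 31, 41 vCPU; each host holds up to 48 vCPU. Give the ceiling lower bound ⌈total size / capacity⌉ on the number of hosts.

Total size = 21 + 4 + 35 + 25 + 14 + 43 + 30 + 31 + 41 = 244 vCPU.
⌈244 / 48⌉ = 6.

6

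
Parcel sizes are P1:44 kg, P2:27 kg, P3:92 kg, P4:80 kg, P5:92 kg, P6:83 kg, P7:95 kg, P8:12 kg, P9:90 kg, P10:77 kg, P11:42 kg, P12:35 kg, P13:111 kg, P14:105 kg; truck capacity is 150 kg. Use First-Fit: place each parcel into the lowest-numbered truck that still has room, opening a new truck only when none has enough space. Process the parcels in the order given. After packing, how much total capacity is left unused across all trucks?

515

P1 (44 kg) → truck 1 (remaining 106 kg)
P2 (27 kg) → truck 1 (remaining 79 kg)
P3 (92 kg) → truck 2 (remaining 58 kg)
P4 (80 kg) → truck 3 (remaining 70 kg)
P5 (92 kg) → truck 4 (remaining 58 kg)
P6 (83 kg) → truck 5 (remaining 67 kg)
P7 (95 kg) → truck 6 (remaining 55 kg)
P8 (12 kg) → truck 1 (remaining 67 kg)
P9 (90 kg) → truck 7 (remaining 60 kg)
P10 (77 kg) → truck 8 (remaining 73 kg)
P11 (42 kg) → truck 1 (remaining 25 kg)
P12 (35 kg) → truck 2 (remaining 23 kg)
P13 (111 kg) → truck 9 (remaining 39 kg)
P14 (105 kg) → truck 10 (remaining 45 kg)
10 trucks × 150 kg = 1500 kg; used 985 kg; unused 515 kg.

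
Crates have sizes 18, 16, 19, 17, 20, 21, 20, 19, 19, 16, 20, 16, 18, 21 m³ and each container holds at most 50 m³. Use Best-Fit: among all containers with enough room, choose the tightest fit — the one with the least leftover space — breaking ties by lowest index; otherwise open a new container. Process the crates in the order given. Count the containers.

container 1: place 18 m³, 32 m³ left
container 1: place 16 m³, 16 m³ left
container 2: place 19 m³, 31 m³ left
container 2: place 17 m³, 14 m³ left
container 3: place 20 m³, 30 m³ left
container 3: place 21 m³, 9 m³ left
container 4: place 20 m³, 30 m³ left
container 4: place 19 m³, 11 m³ left
container 5: place 19 m³, 31 m³ left
container 1: place 16 m³, 0 m³ left
container 5: place 20 m³, 11 m³ left
container 6: place 16 m³, 34 m³ left
container 6: place 18 m³, 16 m³ left
container 7: place 21 m³, 29 m³ left
Final containers: [18,16,16] [19,17] [20,21] [20,19] [19,20] [16,18] [21].

7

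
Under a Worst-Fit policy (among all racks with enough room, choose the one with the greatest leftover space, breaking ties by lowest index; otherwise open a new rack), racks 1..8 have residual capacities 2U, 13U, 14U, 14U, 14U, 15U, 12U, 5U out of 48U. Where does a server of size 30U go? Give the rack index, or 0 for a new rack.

0

No rack has ≥ 30U free, so a new rack is opened.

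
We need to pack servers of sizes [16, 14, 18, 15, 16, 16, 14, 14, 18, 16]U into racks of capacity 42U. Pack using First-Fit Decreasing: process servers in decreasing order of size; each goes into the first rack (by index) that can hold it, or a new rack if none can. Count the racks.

Sorted descending: 18, 18, 16, 16, 16, 16, 15, 14, 14, 14.
Put 18U in rack 1; 24U remain.
Put 18U in rack 1; 6U remain.
Put 16U in rack 2; 26U remain.
Put 16U in rack 2; 10U remain.
Put 16U in rack 3; 26U remain.
Put 16U in rack 3; 10U remain.
Put 15U in rack 4; 27U remain.
Put 14U in rack 4; 13U remain.
Put 14U in rack 5; 28U remain.
Put 14U in rack 5; 14U remain.
Final racks: [18,18] [16,16] [16,16] [15,14] [14,14].

5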